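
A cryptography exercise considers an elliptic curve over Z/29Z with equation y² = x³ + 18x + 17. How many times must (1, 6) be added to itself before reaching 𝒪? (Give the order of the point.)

2P: tangent at (1, 6): λ = (3·1² + 18)/(2·6) ≡ 21/12. 12⁻¹ ≡ 17 (mod 29), so λ ≡ 21·17 ≡ 9.
  x = λ² - 1 - 1 = 81 - 2 ≡ 21; y = λ·(1 - 21) - 6 ≡ 17. → (21, 17)
3P: (21, 17) + (1, 6). λ = (6 - 17)/(1 - 21) ≡ 18/9 mod 29. 9⁻¹ ≡ 13 (mod 29) since 9·13 = 117 ≡ 1, so λ ≡ 2.
  x = λ² - 21 - 1 = 4 - 22 ≡ 11; y = λ·(21 - 11) - 17 ≡ 3. → (11, 3)
4P: (11, 3) + (1, 6). λ = (6 - 3)/(1 - 11) ≡ 3/19 mod 29. 19⁻¹ ≡ 26 (mod 29), so λ ≡ 20.
  x = λ² - 11 - 1 = 400 - 12 ≡ 11; y = λ·(11 - 11) - 3 ≡ 26. → (11, 26)
5P: (11, 26) + (1, 6). λ = (6 - 26)/(1 - 11) ≡ 9/19 mod 29. 19⁻¹ ≡ 26 (mod 29) since 19·26 = 494 ≡ 1, so λ ≡ 2.
  x = λ² - 11 - 1 = 4 - 12 ≡ 21; y = λ·(11 - 21) - 26 ≡ 12. → (21, 12)
6P: (21, 12) + (1, 6). λ = (6 - 12)/(1 - 21) ≡ 23/9 mod 29. 9⁻¹ ≡ 13 (mod 29) since 9·13 = 117 ≡ 1, so λ ≡ 9.
  x = λ² - 21 - 1 = 81 - 22 ≡ 1; y = λ·(21 - 1) - 12 ≡ 23. → (1, 23)
7P: (1, 23) + (1, 6): same x and y₁ ≡ -y₂, so the sum is 𝒪.
7P = 𝒪, so the order is 7.

7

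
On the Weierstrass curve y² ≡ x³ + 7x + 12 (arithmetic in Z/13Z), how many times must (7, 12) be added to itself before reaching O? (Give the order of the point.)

2P: tangent at (7, 12): λ = (3·7² + 7)/(2·12) ≡ 11/11. 11⁻¹ ≡ 6 (mod 13) since 11·6 = 66 ≡ 1, so λ ≡ 11·6 ≡ 1.
  x = λ² - 7 - 7 = 1 - 14 ≡ 0; y = λ·(7 - 0) - 12 ≡ 8. → (0, 8)
3P: (0, 8) + (7, 12). λ = (12 - 8)/(7 - 0) ≡ 4/7 mod 13. 7⁻¹ ≡ 2 (mod 13), so λ ≡ 8.
  x = λ² - 0 - 7 = 64 - 7 ≡ 5; y = λ·(0 - 5) - 8 ≡ 4. → (5, 4)
4P: (5, 4) + (7, 12). λ = (12 - 4)/(7 - 5) ≡ 8/2 mod 13. 2⁻¹ ≡ 7 (mod 13) since 2·7 = 14 ≡ 1, so λ ≡ 4.
  x = λ² - 5 - 7 = 16 - 12 ≡ 4; y = λ·(5 - 4) - 4 ≡ 0. → (4, 0)
5P: (4, 0) + (7, 12). λ = (12 - 0)/(7 - 4) ≡ 12/3 mod 13. 3⁻¹ ≡ 9 (mod 13), so λ ≡ 4.
  x = λ² - 4 - 7 = 16 - 11 ≡ 5; y = λ·(4 - 5) - 0 ≡ 9. → (5, 9)
6P: (5, 9) + (7, 12). λ = (12 - 9)/(7 - 5) ≡ 3/2 mod 13. 2⁻¹ ≡ 7 (mod 13), so λ ≡ 8.
  x = λ² - 5 - 7 = 64 - 12 ≡ 0; y = λ·(5 - 0) - 9 ≡ 5. → (0, 5)
7P: (0, 5) + (7, 12). λ = (12 - 5)/(7 - 0) ≡ 7/7 mod 13. 7⁻¹ ≡ 2 (mod 13), so λ ≡ 1.
  x = λ² - 0 - 7 = 1 - 7 ≡ 7; y = λ·(0 - 7) - 5 ≡ 1. → (7, 1)
8P: (7, 1) + (7, 12): same x and y₁ ≡ -y₂, so the sum is O.
8P = O, so the order is 8.

8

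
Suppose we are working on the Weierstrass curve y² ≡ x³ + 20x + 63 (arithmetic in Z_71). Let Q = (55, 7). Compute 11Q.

Double-and-add on 11 = (1011)₂. Start with Q = (55, 7) for the leading 1-bit.
double: tangent at (55, 7): λ = (3·55² + 20)/(2·7) ≡ 7/14. 14⁻¹ ≡ 66 (mod 71) since 14·66 = 924 ≡ 1, so λ ≡ 7·66 ≡ 36.
  x = λ² - 55 - 55 = 1296 - 110 ≡ 50; y = λ·(55 - 50) - 7 ≡ 31. → (50, 31)
double: tangent at (50, 31): λ = (3·50² + 20)/(2·31) ≡ 65/62. 62⁻¹ ≡ 63 (mod 71) since 62·63 = 3906 ≡ 1, so λ ≡ 65·63 ≡ 48.
  x = λ² - 50 - 50 = 2304 - 100 ≡ 3; y = λ·(50 - 3) - 31 ≡ 24. → (3, 24)
add Q: (3, 24) + (55, 7). λ = (7 - 24)/(55 - 3) ≡ 54/52 mod 71. 52⁻¹ ≡ 56 (mod 71) since 52·56 = 2912 ≡ 1, so λ ≡ 42.
  x = λ² - 3 - 55 = 1764 - 58 ≡ 2; y = λ·(3 - 2) - 24 ≡ 18. → (2, 18)
double: tangent at (2, 18): λ = (3·2² + 20)/(2·18) ≡ 32/36. 36⁻¹ ≡ 2 (mod 71), so λ ≡ 32·2 ≡ 64.
  x = λ² - 2 - 2 = 4096 - 4 ≡ 45; y = λ·(2 - 45) - 18 ≡ 70. → (45, 70)
add Q: (45, 70) + (55, 7). λ = (7 - 70)/(55 - 45) ≡ 8/10 mod 71. 10⁻¹ ≡ 64 (mod 71) since 10·64 = 640 ≡ 1, so λ ≡ 15.
  x = λ² - 45 - 55 = 225 - 100 ≡ 54; y = λ·(45 - 54) - 70 ≡ 8. → (54, 8)

(54, 8)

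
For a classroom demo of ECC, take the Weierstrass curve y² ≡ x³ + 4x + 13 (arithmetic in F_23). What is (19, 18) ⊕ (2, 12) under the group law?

(3, 12)

(19, 18) + (2, 12). λ = (12 - 18)/(2 - 19) ≡ 17/6 mod 23. 6⁻¹ ≡ 4 (mod 23), so λ ≡ 22.
  x = λ² - 19 - 2 = 484 - 21 ≡ 3; y = λ·(19 - 3) - 18 ≡ 12. → (3, 12)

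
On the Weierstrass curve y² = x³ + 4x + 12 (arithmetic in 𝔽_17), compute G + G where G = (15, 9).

tangent at (15, 9): λ = (3·15² + 4)/(2·9) ≡ 16/1. 1⁻¹ ≡ 1 (mod 17) since 1·1 = 1 ≡ 1, so λ ≡ 16·1 ≡ 16.
  x = λ² - 15 - 15 = 256 - 30 ≡ 5; y = λ·(15 - 5) - 9 ≡ 15. → (5, 15)

(5, 15)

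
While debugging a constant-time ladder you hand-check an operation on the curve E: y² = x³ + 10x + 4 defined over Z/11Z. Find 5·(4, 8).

(1, 2)

Write Q = (4, 8).
Repeated addition: build up to 5Q.
2Q: tangent at (4, 8): λ = (3·4² + 10)/(2·8) ≡ 3/5. 5⁻¹ ≡ 9 (mod 11), so λ ≡ 3·9 ≡ 5.
  x = λ² - 4 - 4 = 25 - 8 ≡ 6; y = λ·(4 - 6) - 8 ≡ 4. → (6, 4)
3Q: (6, 4) + (4, 8). λ = (8 - 4)/(4 - 6) ≡ 4/9 mod 11. 9⁻¹ ≡ 5 (mod 11) since 9·5 = 45 ≡ 1, so λ ≡ 9.
  x = λ² - 6 - 4 = 81 - 10 ≡ 5; y = λ·(6 - 5) - 4 ≡ 5. → (5, 5)
4Q: (5, 5) + (4, 8). λ = (8 - 5)/(4 - 5) ≡ 3/10 mod 11. 10⁻¹ ≡ 10 (mod 11), so λ ≡ 8.
  x = λ² - 5 - 4 = 64 - 9 ≡ 0; y = λ·(5 - 0) - 5 ≡ 2. → (0, 2)
5Q: (0, 2) + (4, 8). λ = (8 - 2)/(4 - 0) ≡ 6/4 mod 11. 4⁻¹ ≡ 3 (mod 11) since 4·3 = 12 ≡ 1, so λ ≡ 7.
  x = λ² - 0 - 4 = 49 - 4 ≡ 1; y = λ·(0 - 1) - 2 ≡ 2. → (1, 2)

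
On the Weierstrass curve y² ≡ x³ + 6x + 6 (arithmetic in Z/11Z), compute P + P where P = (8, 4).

tangent at (8, 4): λ = (3·8² + 6)/(2·4) ≡ 0/8. 8⁻¹ ≡ 7 (mod 11) since 8·7 = 56 ≡ 1, so λ ≡ 0·7 ≡ 0.
  x = λ² - 8 - 8 = 0 - 16 ≡ 6; y = λ·(8 - 6) - 4 ≡ 7. → (6, 7)

(6, 7)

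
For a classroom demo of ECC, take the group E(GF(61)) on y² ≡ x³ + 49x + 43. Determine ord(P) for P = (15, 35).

2P: tangent at (15, 35): λ = (3·15² + 49)/(2·35) ≡ 53/9. 9⁻¹ ≡ 34 (mod 61), so λ ≡ 53·34 ≡ 33.
  x = λ² - 15 - 15 = 1089 - 30 ≡ 22; y = λ·(15 - 22) - 35 ≡ 39. → (22, 39)
3P: (22, 39) + (15, 35). λ = (35 - 39)/(15 - 22) ≡ 57/54 mod 61. 54⁻¹ ≡ 26 (mod 61), so λ ≡ 18.
  x = λ² - 22 - 15 = 324 - 37 ≡ 43; y = λ·(22 - 43) - 39 ≡ 10. → (43, 10)
4P: (43, 10) + (15, 35). λ = (35 - 10)/(15 - 43) ≡ 25/33 mod 61. 33⁻¹ ≡ 37 (mod 61), so λ ≡ 10.
  x = λ² - 43 - 15 = 100 - 58 ≡ 42; y = λ·(43 - 42) - 10 ≡ 0. → (42, 0)
5P: (42, 0) + (15, 35). λ = (35 - 0)/(15 - 42) ≡ 35/34 mod 61. 34⁻¹ ≡ 9 (mod 61) since 34·9 = 306 ≡ 1, so λ ≡ 10.
  x = λ² - 42 - 15 = 100 - 57 ≡ 43; y = λ·(42 - 43) - 0 ≡ 51. → (43, 51)
6P: (43, 51) + (15, 35). λ = (35 - 51)/(15 - 43) ≡ 45/33 mod 61. 33⁻¹ ≡ 37 (mod 61) since 33·37 = 1221 ≡ 1, so λ ≡ 18.
  x = λ² - 43 - 15 = 324 - 58 ≡ 22; y = λ·(43 - 22) - 51 ≡ 22. → (22, 22)
7P: (22, 22) + (15, 35). λ = (35 - 22)/(15 - 22) ≡ 13/54 mod 61. 54⁻¹ ≡ 26 (mod 61), so λ ≡ 33.
  x = λ² - 22 - 15 = 1089 - 37 ≡ 15; y = λ·(22 - 15) - 22 ≡ 26. → (15, 26)
8P: (15, 26) + (15, 35): same x and y₁ ≡ -y₂, so the sum is O.
8P = O, so the order is 8.

8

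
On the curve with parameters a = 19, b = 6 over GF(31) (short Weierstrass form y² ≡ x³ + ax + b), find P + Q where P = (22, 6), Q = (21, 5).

(20, 27)

(22, 6) + (21, 5). λ = (5 - 6)/(21 - 22) ≡ 30/30 mod 31. 30⁻¹ ≡ 30 (mod 31), so λ ≡ 1.
  x = λ² - 22 - 21 = 1 - 43 ≡ 20; y = λ·(22 - 20) - 6 ≡ 27. → (20, 27)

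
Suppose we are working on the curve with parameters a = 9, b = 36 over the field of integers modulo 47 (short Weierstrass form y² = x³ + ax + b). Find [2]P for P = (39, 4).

tangent at (39, 4): λ = (3·39² + 9)/(2·4) ≡ 13/8. 8⁻¹ ≡ 6 (mod 47), so λ ≡ 13·6 ≡ 31.
  x = λ² - 39 - 39 = 961 - 78 ≡ 37; y = λ·(39 - 37) - 4 ≡ 11. → (37, 11)

(37, 11)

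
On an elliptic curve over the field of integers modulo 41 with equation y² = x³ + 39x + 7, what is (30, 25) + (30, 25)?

(40, 34)

tangent at (30, 25): λ = (3·30² + 39)/(2·25) ≡ 33/9. 9⁻¹ ≡ 32 (mod 41) since 9·32 = 288 ≡ 1, so λ ≡ 33·32 ≡ 31.
  x = λ² - 30 - 30 = 961 - 60 ≡ 40; y = λ·(30 - 40) - 25 ≡ 34. → (40, 34)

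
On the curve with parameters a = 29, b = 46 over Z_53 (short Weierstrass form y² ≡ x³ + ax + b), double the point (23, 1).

(17, 24)

tangent at (23, 1): λ = (3·23² + 29)/(2·1) ≡ 26/2. 2⁻¹ ≡ 27 (mod 53), so λ ≡ 26·27 ≡ 13.
  x = λ² - 23 - 23 = 169 - 46 ≡ 17; y = λ·(23 - 17) - 1 ≡ 24. → (17, 24)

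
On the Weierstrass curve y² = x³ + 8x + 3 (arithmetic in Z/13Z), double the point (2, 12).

tangent at (2, 12): λ = (3·2² + 8)/(2·12) ≡ 7/11. 11⁻¹ ≡ 6 (mod 13), so λ ≡ 7·6 ≡ 3.
  x = λ² - 2 - 2 = 9 - 4 ≡ 5; y = λ·(2 - 5) - 12 ≡ 5. → (5, 5)

(5, 5)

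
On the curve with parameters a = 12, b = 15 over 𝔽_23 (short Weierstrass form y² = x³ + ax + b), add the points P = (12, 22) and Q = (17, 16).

(12, 1)

(12, 22) + (17, 16). λ = (16 - 22)/(17 - 12) ≡ 17/5 mod 23. 5⁻¹ ≡ 14 (mod 23), so λ ≡ 8.
  x = λ² - 12 - 17 = 64 - 29 ≡ 12; y = λ·(12 - 12) - 22 ≡ 1. → (12, 1)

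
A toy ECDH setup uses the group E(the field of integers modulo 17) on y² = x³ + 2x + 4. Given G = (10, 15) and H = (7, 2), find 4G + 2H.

First 4G:
Double-and-add on 4 = (100)₂. Start with G = (10, 15) for the leading 1-bit.
double: tangent at (10, 15): λ = (3·10² + 2)/(2·15) ≡ 13/13. 13⁻¹ ≡ 4 (mod 17), so λ ≡ 13·4 ≡ 1.
  x = λ² - 10 - 10 = 1 - 20 ≡ 15; y = λ·(10 - 15) - 15 ≡ 14. → (15, 14)
double: tangent at (15, 14): λ = (3·15² + 2)/(2·14) ≡ 14/11. 11⁻¹ ≡ 14 (mod 17), so λ ≡ 14·14 ≡ 9.
  x = λ² - 15 - 15 = 81 - 30 ≡ 0; y = λ·(15 - 0) - 14 ≡ 2. → (0, 2)
4G = (0, 2).
Next 2H:
Repeated addition: build up to 2H.
2H: tangent at (7, 2): λ = (3·7² + 2)/(2·2) ≡ 13/4. 4⁻¹ ≡ 13 (mod 17) since 4·13 = 52 ≡ 1, so λ ≡ 13·13 ≡ 16.
  x = λ² - 7 - 7 = 256 - 14 ≡ 4; y = λ·(7 - 4) - 2 ≡ 12. → (4, 12)
2H = (4, 12).
Finally 4G + 2H:
(0, 2) + (4, 12). λ = (12 - 2)/(4 - 0) ≡ 10/4 mod 17. 4⁻¹ ≡ 13 (mod 17) since 4·13 = 52 ≡ 1, so λ ≡ 11.
  x = λ² - 0 - 4 = 121 - 4 ≡ 15; y = λ·(0 - 15) - 2 ≡ 3. → (15, 3)

(15, 3)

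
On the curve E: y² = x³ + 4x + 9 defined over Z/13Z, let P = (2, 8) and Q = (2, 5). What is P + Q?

The two points share x = 2 and their y-coordinates satisfy 8 + 5 ≡ 0 (mod 13), so they are inverses. Their sum is ∞.

O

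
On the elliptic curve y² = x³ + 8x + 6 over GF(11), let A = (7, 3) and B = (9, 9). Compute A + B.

(4, 6)

(7, 3) + (9, 9). λ = (9 - 3)/(9 - 7) ≡ 6/2 mod 11. 2⁻¹ ≡ 6 (mod 11) since 2·6 = 12 ≡ 1, so λ ≡ 3.
  x = λ² - 7 - 9 = 9 - 16 ≡ 4; y = λ·(7 - 4) - 3 ≡ 6. → (4, 6)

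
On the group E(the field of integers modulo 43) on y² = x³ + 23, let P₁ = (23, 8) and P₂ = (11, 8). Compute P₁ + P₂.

(23, 8) + (11, 8). λ = (8 - 8)/(11 - 23) ≡ 0/31 mod 43. 31⁻¹ ≡ 25 (mod 43), so λ ≡ 0.
  x = λ² - 23 - 11 = 0 - 34 ≡ 9; y = λ·(23 - 9) - 8 ≡ 35. → (9, 35)

(9, 35)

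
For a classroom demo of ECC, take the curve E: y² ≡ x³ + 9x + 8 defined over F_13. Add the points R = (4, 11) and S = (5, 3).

(3, 7)

(4, 11) + (5, 3). λ = (3 - 11)/(5 - 4) ≡ 5/1 mod 13. 1⁻¹ ≡ 1 (mod 13) since 1·1 = 1 ≡ 1, so λ ≡ 5.
  x = λ² - 4 - 5 = 25 - 9 ≡ 3; y = λ·(4 - 3) - 11 ≡ 7. → (3, 7)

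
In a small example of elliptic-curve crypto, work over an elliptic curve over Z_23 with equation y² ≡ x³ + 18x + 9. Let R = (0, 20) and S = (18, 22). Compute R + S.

(0, 20) + (18, 22). λ = (22 - 20)/(18 - 0) ≡ 2/18 mod 23. 18⁻¹ ≡ 9 (mod 23), so λ ≡ 18.
  x = λ² - 0 - 18 = 324 - 18 ≡ 7; y = λ·(0 - 7) - 20 ≡ 15. → (7, 15)

(7, 15)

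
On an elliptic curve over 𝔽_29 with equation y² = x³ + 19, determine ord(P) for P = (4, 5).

2P: tangent at (4, 5): λ = (3·4² + 0)/(2·5) ≡ 19/10. 10⁻¹ ≡ 3 (mod 29) since 10·3 = 30 ≡ 1, so λ ≡ 19·3 ≡ 28.
  x = λ² - 4 - 4 = 784 - 8 ≡ 22; y = λ·(4 - 22) - 5 ≡ 13. → (22, 13)
3P: (22, 13) + (4, 5). λ = (5 - 13)/(4 - 22) ≡ 21/11 mod 29. 11⁻¹ ≡ 8 (mod 29) since 11·8 = 88 ≡ 1, so λ ≡ 23.
  x = λ² - 22 - 4 = 529 - 26 ≡ 10; y = λ·(22 - 10) - 13 ≡ 2. → (10, 2)
4P: (10, 2) + (4, 5). λ = (5 - 2)/(4 - 10) ≡ 3/23 mod 29. 23⁻¹ ≡ 24 (mod 29) since 23·24 = 552 ≡ 1, so λ ≡ 14.
  x = λ² - 10 - 4 = 196 - 14 ≡ 8; y = λ·(10 - 8) - 2 ≡ 26. → (8, 26)
5P: (8, 26) + (4, 5). λ = (5 - 26)/(4 - 8) ≡ 8/25 mod 29. 25⁻¹ ≡ 7 (mod 29), so λ ≡ 27.
  x = λ² - 8 - 4 = 729 - 12 ≡ 21; y = λ·(8 - 21) - 26 ≡ 0. → (21, 0)
6P: (21, 0) + (4, 5). λ = (5 - 0)/(4 - 21) ≡ 5/12 mod 29. 12⁻¹ ≡ 17 (mod 29), so λ ≡ 27.
  x = λ² - 21 - 4 = 729 - 25 ≡ 8; y = λ·(21 - 8) - 0 ≡ 3. → (8, 3)
7P: (8, 3) + (4, 5). λ = (5 - 3)/(4 - 8) ≡ 2/25 mod 29. 25⁻¹ ≡ 7 (mod 29), so λ ≡ 14.
  x = λ² - 8 - 4 = 196 - 12 ≡ 10; y = λ·(8 - 10) - 3 ≡ 27. → (10, 27)
8P: (10, 27) + (4, 5). λ = (5 - 27)/(4 - 10) ≡ 7/23 mod 29. 23⁻¹ ≡ 24 (mod 29), so λ ≡ 23.
  x = λ² - 10 - 4 = 529 - 14 ≡ 22; y = λ·(10 - 22) - 27 ≡ 16. → (22, 16)
9P: (22, 16) + (4, 5). λ = (5 - 16)/(4 - 22) ≡ 18/11 mod 29. 11⁻¹ ≡ 8 (mod 29) since 11·8 = 88 ≡ 1, so λ ≡ 28.
  x = λ² - 22 - 4 = 784 - 26 ≡ 4; y = λ·(22 - 4) - 16 ≡ 24. → (4, 24)
10P: (4, 24) + (4, 5): same x and y₁ ≡ -y₂, so the sum is the point at infinity.
10P = the point at infinity, so the order is 10.

10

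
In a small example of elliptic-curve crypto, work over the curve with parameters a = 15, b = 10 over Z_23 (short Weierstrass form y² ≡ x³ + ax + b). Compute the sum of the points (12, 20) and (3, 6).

(12, 20) + (3, 6). λ = (6 - 20)/(3 - 12) ≡ 9/14 mod 23. 14⁻¹ ≡ 5 (mod 23) since 14·5 = 70 ≡ 1, so λ ≡ 22.
  x = λ² - 12 - 3 = 484 - 15 ≡ 9; y = λ·(12 - 9) - 20 ≡ 0. → (9, 0)

(9, 0)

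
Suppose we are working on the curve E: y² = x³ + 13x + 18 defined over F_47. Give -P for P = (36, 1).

-(36, 1) = (36, -1 mod 47) = (36, 46).

(36, 46)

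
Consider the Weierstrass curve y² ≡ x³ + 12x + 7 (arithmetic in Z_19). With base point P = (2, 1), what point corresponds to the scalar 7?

Double-and-add on 7 = (111)₂. Start with P = (2, 1) for the leading 1-bit.
double: tangent at (2, 1): λ = (3·2² + 12)/(2·1) ≡ 5/2. 2⁻¹ ≡ 10 (mod 19) since 2·10 = 20 ≡ 1, so λ ≡ 5·10 ≡ 12.
  x = λ² - 2 - 2 = 144 - 4 ≡ 7; y = λ·(2 - 7) - 1 ≡ 15. → (7, 15)
add P: (7, 15) + (2, 1). λ = (1 - 15)/(2 - 7) ≡ 5/14 mod 19. 14⁻¹ ≡ 15 (mod 19) since 14·15 = 210 ≡ 1, so λ ≡ 18.
  x = λ² - 7 - 2 = 324 - 9 ≡ 11; y = λ·(7 - 11) - 15 ≡ 8. → (11, 8)
double: tangent at (11, 8): λ = (3·11² + 12)/(2·8) ≡ 14/16. 16⁻¹ ≡ 6 (mod 19), so λ ≡ 14·6 ≡ 8.
  x = λ² - 11 - 11 = 64 - 22 ≡ 4; y = λ·(11 - 4) - 8 ≡ 10. → (4, 10)
add P: (4, 10) + (2, 1). λ = (1 - 10)/(2 - 4) ≡ 10/17 mod 19. 17⁻¹ ≡ 9 (mod 19), so λ ≡ 14.
  x = λ² - 4 - 2 = 196 - 6 ≡ 0; y = λ·(4 - 0) - 10 ≡ 8. → (0, 8)

(0, 8)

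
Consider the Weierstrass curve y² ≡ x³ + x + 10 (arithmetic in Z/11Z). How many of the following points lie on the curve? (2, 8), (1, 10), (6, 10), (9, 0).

4

(2, 8): 8² ≡ 9, rhs ≡ 9 → on.
(1, 10): 10² ≡ 1, rhs ≡ 1 → on.
(6, 10): 10² ≡ 1, rhs ≡ 1 → on.
(9, 0): 0² ≡ 0, rhs ≡ 0 → on.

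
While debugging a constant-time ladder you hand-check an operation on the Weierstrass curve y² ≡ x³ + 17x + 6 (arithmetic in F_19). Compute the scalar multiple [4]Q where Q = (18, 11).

Double-and-add on 4 = (100)₂. Start with Q = (18, 11) for the leading 1-bit.
double: tangent at (18, 11): λ = (3·18² + 17)/(2·11) ≡ 1/3. 3⁻¹ ≡ 13 (mod 19), so λ ≡ 1·13 ≡ 13.
  x = λ² - 18 - 18 = 169 - 36 ≡ 0; y = λ·(18 - 0) - 11 ≡ 14. → (0, 14)
double: tangent at (0, 14): λ = (3·0² + 17)/(2·14) ≡ 17/9. 9⁻¹ ≡ 17 (mod 19), so λ ≡ 17·17 ≡ 4.
  x = λ² - 0 - 0 = 16 - 0 ≡ 16; y = λ·(0 - 16) - 14 ≡ 17. → (16, 17)

(16, 17)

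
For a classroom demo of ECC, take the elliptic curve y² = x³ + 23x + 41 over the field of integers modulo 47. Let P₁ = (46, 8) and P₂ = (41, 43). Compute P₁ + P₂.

(9, 15)

(46, 8) + (41, 43). λ = (43 - 8)/(41 - 46) ≡ 35/42 mod 47. 42⁻¹ ≡ 28 (mod 47), so λ ≡ 40.
  x = λ² - 46 - 41 = 1600 - 87 ≡ 9; y = λ·(46 - 9) - 8 ≡ 15. → (9, 15)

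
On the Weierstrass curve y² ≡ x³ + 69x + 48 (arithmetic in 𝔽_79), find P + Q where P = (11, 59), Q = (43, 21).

(44, 74)

(11, 59) + (43, 21). λ = (21 - 59)/(43 - 11) ≡ 41/32 mod 79. 32⁻¹ ≡ 42 (mod 79) since 32·42 = 1344 ≡ 1, so λ ≡ 63.
  x = λ² - 11 - 43 = 3969 - 54 ≡ 44; y = λ·(11 - 44) - 59 ≡ 74. → (44, 74)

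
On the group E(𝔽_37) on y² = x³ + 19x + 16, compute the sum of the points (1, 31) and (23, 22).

(3, 27)

(1, 31) + (23, 22). λ = (22 - 31)/(23 - 1) ≡ 28/22 mod 37. 22⁻¹ ≡ 32 (mod 37), so λ ≡ 8.
  x = λ² - 1 - 23 = 64 - 24 ≡ 3; y = λ·(1 - 3) - 31 ≡ 27. → (3, 27)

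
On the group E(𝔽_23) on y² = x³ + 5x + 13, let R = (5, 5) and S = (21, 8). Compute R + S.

(5, 5) + (21, 8). λ = (8 - 5)/(21 - 5) ≡ 3/16 mod 23. 16⁻¹ ≡ 13 (mod 23), so λ ≡ 16.
  x = λ² - 5 - 21 = 256 - 26 ≡ 0; y = λ·(5 - 0) - 5 ≡ 6. → (0, 6)

(0, 6)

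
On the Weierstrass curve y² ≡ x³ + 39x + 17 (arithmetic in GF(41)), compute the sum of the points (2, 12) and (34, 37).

(2, 12) + (34, 37). λ = (37 - 12)/(34 - 2) ≡ 25/32 mod 41. 32⁻¹ ≡ 9 (mod 41) since 32·9 = 288 ≡ 1, so λ ≡ 20.
  x = λ² - 2 - 34 = 400 - 36 ≡ 36; y = λ·(2 - 36) - 12 ≡ 5. → (36, 5)

(36, 5)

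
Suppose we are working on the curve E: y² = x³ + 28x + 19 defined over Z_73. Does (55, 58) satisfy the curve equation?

y² = 58² ≡ 6; x³ + 28x + 19 = 167934 ≡ 34 (mod 73). 6 ≠ 34.

no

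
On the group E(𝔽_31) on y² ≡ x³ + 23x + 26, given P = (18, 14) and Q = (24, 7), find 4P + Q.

First 4P:
Repeated addition: build up to 4P.
2P: tangent at (18, 14): λ = (3·18² + 23)/(2·14) ≡ 3/28. 28⁻¹ ≡ 10 (mod 31), so λ ≡ 3·10 ≡ 30.
  x = λ² - 18 - 18 = 900 - 36 ≡ 27; y = λ·(18 - 27) - 14 ≡ 26. → (27, 26)
3P: (27, 26) + (18, 14). λ = (14 - 26)/(18 - 27) ≡ 19/22 mod 31. 22⁻¹ ≡ 24 (mod 31), so λ ≡ 22.
  x = λ² - 27 - 18 = 484 - 45 ≡ 5; y = λ·(27 - 5) - 26 ≡ 24. → (5, 24)
4P: (5, 24) + (18, 14). λ = (14 - 24)/(18 - 5) ≡ 21/13 mod 31. 13⁻¹ ≡ 12 (mod 31), so λ ≡ 4.
  x = λ² - 5 - 18 = 16 - 23 ≡ 24; y = λ·(5 - 24) - 24 ≡ 24. → (24, 24)
4P = (24, 24).
Finally 4P + Q:
(24, 24) + (24, 7): same x and y₁ ≡ -y₂, so the sum is O.

O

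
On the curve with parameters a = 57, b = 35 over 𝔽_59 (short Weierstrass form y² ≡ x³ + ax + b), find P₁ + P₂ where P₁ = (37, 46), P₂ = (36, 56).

(37, 46) + (36, 56). λ = (56 - 46)/(36 - 37) ≡ 10/58 mod 59. 58⁻¹ ≡ 58 (mod 59), so λ ≡ 49.
  x = λ² - 37 - 36 = 2401 - 73 ≡ 27; y = λ·(37 - 27) - 46 ≡ 31. → (27, 31)

(27, 31)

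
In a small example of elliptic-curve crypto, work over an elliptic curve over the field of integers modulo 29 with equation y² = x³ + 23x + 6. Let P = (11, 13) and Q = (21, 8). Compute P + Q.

(19, 20)

(11, 13) + (21, 8). λ = (8 - 13)/(21 - 11) ≡ 24/10 mod 29. 10⁻¹ ≡ 3 (mod 29) since 10·3 = 30 ≡ 1, so λ ≡ 14.
  x = λ² - 11 - 21 = 196 - 32 ≡ 19; y = λ·(11 - 19) - 13 ≡ 20. → (19, 20)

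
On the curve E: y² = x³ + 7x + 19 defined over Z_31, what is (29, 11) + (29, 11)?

tangent at (29, 11): λ = (3·29² + 7)/(2·11) ≡ 19/22. 22⁻¹ ≡ 24 (mod 31), so λ ≡ 19·24 ≡ 22.
  x = λ² - 29 - 29 = 484 - 58 ≡ 23; y = λ·(29 - 23) - 11 ≡ 28. → (23, 28)

(23, 28)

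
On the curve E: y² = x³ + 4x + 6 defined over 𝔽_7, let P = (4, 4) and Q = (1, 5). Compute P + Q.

(4, 4) + (1, 5). λ = (5 - 4)/(1 - 4) ≡ 1/4 mod 7. 4⁻¹ ≡ 2 (mod 7), so λ ≡ 2.
  x = λ² - 4 - 1 = 4 - 5 ≡ 6; y = λ·(4 - 6) - 4 ≡ 6. → (6, 6)

(6, 6)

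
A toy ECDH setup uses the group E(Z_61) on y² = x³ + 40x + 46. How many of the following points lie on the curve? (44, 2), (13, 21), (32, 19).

2

(44, 2): 2² ≡ 4, rhs ≡ 4 → on.
(13, 21): 21² ≡ 14, rhs ≡ 18 → off.
(32, 19): 19² ≡ 56, rhs ≡ 56 → on.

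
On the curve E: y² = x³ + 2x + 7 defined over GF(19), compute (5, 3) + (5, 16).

The two points share x = 5 and their y-coordinates satisfy 3 + 16 ≡ 0 (mod 19), so they are inverses. Their sum is O.

O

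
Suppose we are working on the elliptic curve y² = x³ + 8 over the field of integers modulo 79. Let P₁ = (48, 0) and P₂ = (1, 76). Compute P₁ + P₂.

(48, 0) + (1, 76). λ = (76 - 0)/(1 - 48) ≡ 76/32 mod 79. 32⁻¹ ≡ 42 (mod 79) since 32·42 = 1344 ≡ 1, so λ ≡ 32.
  x = λ² - 48 - 1 = 1024 - 49 ≡ 27; y = λ·(48 - 27) - 0 ≡ 40. → (27, 40)

(27, 40)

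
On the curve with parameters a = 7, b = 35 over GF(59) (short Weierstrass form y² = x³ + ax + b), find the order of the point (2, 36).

7

2P: tangent at (2, 36): λ = (3·2² + 7)/(2·36) ≡ 19/13. 13⁻¹ ≡ 50 (mod 59) since 13·50 = 650 ≡ 1, so λ ≡ 19·50 ≡ 6.
  x = λ² - 2 - 2 = 36 - 4 ≡ 32; y = λ·(2 - 32) - 36 ≡ 20. → (32, 20)
3P: (32, 20) + (2, 36). λ = (36 - 20)/(2 - 32) ≡ 16/29 mod 59. 29⁻¹ ≡ 57 (mod 59) since 29·57 = 1653 ≡ 1, so λ ≡ 27.
  x = λ² - 32 - 2 = 729 - 34 ≡ 46; y = λ·(32 - 46) - 20 ≡ 15. → (46, 15)
4P: (46, 15) + (2, 36). λ = (36 - 15)/(2 - 46) ≡ 21/15 mod 59. 15⁻¹ ≡ 4 (mod 59) since 15·4 = 60 ≡ 1, so λ ≡ 25.
  x = λ² - 46 - 2 = 625 - 48 ≡ 46; y = λ·(46 - 46) - 15 ≡ 44. → (46, 44)
5P: (46, 44) + (2, 36). λ = (36 - 44)/(2 - 46) ≡ 51/15 mod 59. 15⁻¹ ≡ 4 (mod 59) since 15·4 = 60 ≡ 1, so λ ≡ 27.
  x = λ² - 46 - 2 = 729 - 48 ≡ 32; y = λ·(46 - 32) - 44 ≡ 39. → (32, 39)
6P: (32, 39) + (2, 36). λ = (36 - 39)/(2 - 32) ≡ 56/29 mod 59. 29⁻¹ ≡ 57 (mod 59) since 29·57 = 1653 ≡ 1, so λ ≡ 6.
  x = λ² - 32 - 2 = 36 - 34 ≡ 2; y = λ·(32 - 2) - 39 ≡ 23. → (2, 23)
7P: (2, 23) + (2, 36): same x and y₁ ≡ -y₂, so the sum is 𝒪.
7P = 𝒪, so the order is 7.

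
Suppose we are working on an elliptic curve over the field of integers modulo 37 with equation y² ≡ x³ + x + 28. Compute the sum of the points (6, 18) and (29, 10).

(28, 17)

(6, 18) + (29, 10). λ = (10 - 18)/(29 - 6) ≡ 29/23 mod 37. 23⁻¹ ≡ 29 (mod 37) since 23·29 = 667 ≡ 1, so λ ≡ 27.
  x = λ² - 6 - 29 = 729 - 35 ≡ 28; y = λ·(6 - 28) - 18 ≡ 17. → (28, 17)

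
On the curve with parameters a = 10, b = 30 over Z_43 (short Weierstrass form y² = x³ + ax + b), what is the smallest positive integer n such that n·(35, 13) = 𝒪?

12

2P: tangent at (35, 13): λ = (3·35² + 10)/(2·13) ≡ 30/26. 26⁻¹ ≡ 5 (mod 43), so λ ≡ 30·5 ≡ 21.
  x = λ² - 35 - 35 = 441 - 70 ≡ 27; y = λ·(35 - 27) - 13 ≡ 26. → (27, 26)
3P: (27, 26) + (35, 13). λ = (13 - 26)/(35 - 27) ≡ 30/8 mod 43. 8⁻¹ ≡ 27 (mod 43) since 8·27 = 216 ≡ 1, so λ ≡ 36.
  x = λ² - 27 - 35 = 1296 - 62 ≡ 30; y = λ·(27 - 30) - 26 ≡ 38. → (30, 38)
4P: (30, 38) + (35, 13). λ = (13 - 38)/(35 - 30) ≡ 18/5 mod 43. 5⁻¹ ≡ 26 (mod 43), so λ ≡ 38.
  x = λ² - 30 - 35 = 1444 - 65 ≡ 3; y = λ·(30 - 3) - 38 ≡ 42. → (3, 42)
5P: (3, 42) + (35, 13). λ = (13 - 42)/(35 - 3) ≡ 14/32 mod 43. 32⁻¹ ≡ 39 (mod 43), so λ ≡ 30.
  x = λ² - 3 - 35 = 900 - 38 ≡ 2; y = λ·(3 - 2) - 42 ≡ 31. → (2, 31)
6P: (2, 31) + (35, 13). λ = (13 - 31)/(35 - 2) ≡ 25/33 mod 43. 33⁻¹ ≡ 30 (mod 43), so λ ≡ 19.
  x = λ² - 2 - 35 = 361 - 37 ≡ 23; y = λ·(2 - 23) - 31 ≡ 0. → (23, 0)
7P: (23, 0) + (35, 13). λ = (13 - 0)/(35 - 23) ≡ 13/12 mod 43. 12⁻¹ ≡ 18 (mod 43), so λ ≡ 19.
  x = λ² - 23 - 35 = 361 - 58 ≡ 2; y = λ·(23 - 2) - 0 ≡ 12. → (2, 12)
8P: (2, 12) + (35, 13). λ = (13 - 12)/(35 - 2) ≡ 1/33 mod 43. 33⁻¹ ≡ 30 (mod 43) since 33·30 = 990 ≡ 1, so λ ≡ 30.
  x = λ² - 2 - 35 = 900 - 37 ≡ 3; y = λ·(2 - 3) - 12 ≡ 1. → (3, 1)
9P: (3, 1) + (35, 13). λ = (13 - 1)/(35 - 3) ≡ 12/32 mod 43. 32⁻¹ ≡ 39 (mod 43), so λ ≡ 38.
  x = λ² - 3 - 35 = 1444 - 38 ≡ 30; y = λ·(3 - 30) - 1 ≡ 5. → (30, 5)
10P: (30, 5) + (35, 13). λ = (13 - 5)/(35 - 30) ≡ 8/5 mod 43. 5⁻¹ ≡ 26 (mod 43), so λ ≡ 36.
  x = λ² - 30 - 35 = 1296 - 65 ≡ 27; y = λ·(30 - 27) - 5 ≡ 17. → (27, 17)
11P: (27, 17) + (35, 13). λ = (13 - 17)/(35 - 27) ≡ 39/8 mod 43. 8⁻¹ ≡ 27 (mod 43), so λ ≡ 21.
  x = λ² - 27 - 35 = 441 - 62 ≡ 35; y = λ·(27 - 35) - 17 ≡ 30. → (35, 30)
12P: (35, 30) + (35, 13): same x and y₁ ≡ -y₂, so the sum is 𝒪.
12P = 𝒪, so the order is 12.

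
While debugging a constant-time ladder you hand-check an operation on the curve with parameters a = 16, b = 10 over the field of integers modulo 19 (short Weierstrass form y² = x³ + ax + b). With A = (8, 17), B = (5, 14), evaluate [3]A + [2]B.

(11, 4)

First 3A:
Repeated addition: build up to 3A.
2A: tangent at (8, 17): λ = (3·8² + 16)/(2·17) ≡ 18/15. 15⁻¹ ≡ 14 (mod 19) since 15·14 = 210 ≡ 1, so λ ≡ 18·14 ≡ 5.
  x = λ² - 8 - 8 = 25 - 16 ≡ 9; y = λ·(8 - 9) - 17 ≡ 16. → (9, 16)
3A: (9, 16) + (8, 17). λ = (17 - 16)/(8 - 9) ≡ 1/18 mod 19. 18⁻¹ ≡ 18 (mod 19) since 18·18 = 324 ≡ 1, so λ ≡ 18.
  x = λ² - 9 - 8 = 324 - 17 ≡ 3; y = λ·(9 - 3) - 16 ≡ 16. → (3, 16)
3A = (3, 16).
Next 2B:
Repeated addition: build up to 2B.
2B: tangent at (5, 14): λ = (3·5² + 16)/(2·14) ≡ 15/9. 9⁻¹ ≡ 17 (mod 19), so λ ≡ 15·17 ≡ 8.
  x = λ² - 5 - 5 = 64 - 10 ≡ 16; y = λ·(5 - 16) - 14 ≡ 12. → (16, 12)
2B = (16, 12).
Finally 3A + 2B:
(3, 16) + (16, 12). λ = (12 - 16)/(16 - 3) ≡ 15/13 mod 19. 13⁻¹ ≡ 3 (mod 19) since 13·3 = 39 ≡ 1, so λ ≡ 7.
  x = λ² - 3 - 16 = 49 - 19 ≡ 11; y = λ·(3 - 11) - 16 ≡ 4. → (11, 4)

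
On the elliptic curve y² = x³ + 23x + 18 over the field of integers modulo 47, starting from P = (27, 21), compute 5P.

Double-and-add on 5 = (101)₂. Start with P = (27, 21) for the leading 1-bit.
double: tangent at (27, 21): λ = (3·27² + 23)/(2·21) ≡ 1/42. 42⁻¹ ≡ 28 (mod 47), so λ ≡ 1·28 ≡ 28.
  x = λ² - 27 - 27 = 784 - 54 ≡ 25; y = λ·(27 - 25) - 21 ≡ 35. → (25, 35)
double: tangent at (25, 35): λ = (3·25² + 23)/(2·35) ≡ 18/23. 23⁻¹ ≡ 45 (mod 47) since 23·45 = 1035 ≡ 1, so λ ≡ 18·45 ≡ 11.
  x = λ² - 25 - 25 = 121 - 50 ≡ 24; y = λ·(25 - 24) - 35 ≡ 23. → (24, 23)
add P: (24, 23) + (27, 21). λ = (21 - 23)/(27 - 24) ≡ 45/3 mod 47. 3⁻¹ ≡ 16 (mod 47) since 3·16 = 48 ≡ 1, so λ ≡ 15.
  x = λ² - 24 - 27 = 225 - 51 ≡ 33; y = λ·(24 - 33) - 23 ≡ 30. → (33, 30)

(33, 30)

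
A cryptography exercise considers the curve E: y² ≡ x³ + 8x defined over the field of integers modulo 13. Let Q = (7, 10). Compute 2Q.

(3, 8)

tangent at (7, 10): λ = (3·7² + 8)/(2·10) ≡ 12/7. 7⁻¹ ≡ 2 (mod 13), so λ ≡ 12·2 ≡ 11.
  x = λ² - 7 - 7 = 121 - 14 ≡ 3; y = λ·(7 - 3) - 10 ≡ 8. → (3, 8)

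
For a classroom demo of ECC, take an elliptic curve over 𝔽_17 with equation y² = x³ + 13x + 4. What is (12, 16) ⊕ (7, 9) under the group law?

(12, 16) + (7, 9). λ = (9 - 16)/(7 - 12) ≡ 10/12 mod 17. 12⁻¹ ≡ 10 (mod 17), so λ ≡ 15.
  x = λ² - 12 - 7 = 225 - 19 ≡ 2; y = λ·(12 - 2) - 16 ≡ 15. → (2, 15)

(2, 15)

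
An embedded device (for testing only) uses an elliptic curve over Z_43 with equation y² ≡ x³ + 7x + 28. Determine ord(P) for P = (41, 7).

2P: tangent at (41, 7): λ = (3·41² + 7)/(2·7) ≡ 19/14. 14⁻¹ ≡ 40 (mod 43), so λ ≡ 19·40 ≡ 29.
  x = λ² - 41 - 41 = 841 - 82 ≡ 28; y = λ·(41 - 28) - 7 ≡ 26. → (28, 26)
3P: (28, 26) + (41, 7). λ = (7 - 26)/(41 - 28) ≡ 24/13 mod 43. 13⁻¹ ≡ 10 (mod 43), so λ ≡ 25.
  x = λ² - 28 - 41 = 625 - 69 ≡ 40; y = λ·(28 - 40) - 26 ≡ 18. → (40, 18)
4P: (40, 18) + (41, 7). λ = (7 - 18)/(41 - 40) ≡ 32/1 mod 43. 1⁻¹ ≡ 1 (mod 43), so λ ≡ 32.
  x = λ² - 40 - 41 = 1024 - 81 ≡ 40; y = λ·(40 - 40) - 18 ≡ 25. → (40, 25)
5P: (40, 25) + (41, 7). λ = (7 - 25)/(41 - 40) ≡ 25/1 mod 43. 1⁻¹ ≡ 1 (mod 43) since 1·1 = 1 ≡ 1, so λ ≡ 25.
  x = λ² - 40 - 41 = 625 - 81 ≡ 28; y = λ·(40 - 28) - 25 ≡ 17. → (28, 17)
6P: (28, 17) + (41, 7). λ = (7 - 17)/(41 - 28) ≡ 33/13 mod 43. 13⁻¹ ≡ 10 (mod 43) since 13·10 = 130 ≡ 1, so λ ≡ 29.
  x = λ² - 28 - 41 = 841 - 69 ≡ 41; y = λ·(28 - 41) - 17 ≡ 36. → (41, 36)
7P: (41, 36) + (41, 7): same x and y₁ ≡ -y₂, so the sum is O.
7P = O, so the order is 7.

7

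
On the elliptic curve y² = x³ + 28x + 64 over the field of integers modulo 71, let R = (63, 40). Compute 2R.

(28, 3)

tangent at (63, 40): λ = (3·63² + 28)/(2·40) ≡ 7/9. 9⁻¹ ≡ 8 (mod 71), so λ ≡ 7·8 ≡ 56.
  x = λ² - 63 - 63 = 3136 - 126 ≡ 28; y = λ·(63 - 28) - 40 ≡ 3. → (28, 3)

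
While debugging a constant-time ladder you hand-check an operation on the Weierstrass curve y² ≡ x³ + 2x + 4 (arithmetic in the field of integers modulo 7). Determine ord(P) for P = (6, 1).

2P: tangent at (6, 1): λ = (3·6² + 2)/(2·1) ≡ 5/2. 2⁻¹ ≡ 4 (mod 7), so λ ≡ 5·4 ≡ 6.
  x = λ² - 6 - 6 = 36 - 12 ≡ 3; y = λ·(6 - 3) - 1 ≡ 3. → (3, 3)
3P: (3, 3) + (6, 1). λ = (1 - 3)/(6 - 3) ≡ 5/3 mod 7. 3⁻¹ ≡ 5 (mod 7), so λ ≡ 4.
  x = λ² - 3 - 6 = 16 - 9 ≡ 0; y = λ·(3 - 0) - 3 ≡ 2. → (0, 2)
4P: (0, 2) + (6, 1). λ = (1 - 2)/(6 - 0) ≡ 6/6 mod 7. 6⁻¹ ≡ 6 (mod 7) since 6·6 = 36 ≡ 1, so λ ≡ 1.
  x = λ² - 0 - 6 = 1 - 6 ≡ 2; y = λ·(0 - 2) - 2 ≡ 3. → (2, 3)
5P: (2, 3) + (6, 1). λ = (1 - 3)/(6 - 2) ≡ 5/4 mod 7. 4⁻¹ ≡ 2 (mod 7), so λ ≡ 3.
  x = λ² - 2 - 6 = 9 - 8 ≡ 1; y = λ·(2 - 1) - 3 ≡ 0. → (1, 0)
6P: (1, 0) + (6, 1). λ = (1 - 0)/(6 - 1) ≡ 1/5 mod 7. 5⁻¹ ≡ 3 (mod 7) since 5·3 = 15 ≡ 1, so λ ≡ 3.
  x = λ² - 1 - 6 = 9 - 7 ≡ 2; y = λ·(1 - 2) - 0 ≡ 4. → (2, 4)
7P: (2, 4) + (6, 1). λ = (1 - 4)/(6 - 2) ≡ 4/4 mod 7. 4⁻¹ ≡ 2 (mod 7) since 4·2 = 8 ≡ 1, so λ ≡ 1.
  x = λ² - 2 - 6 = 1 - 8 ≡ 0; y = λ·(2 - 0) - 4 ≡ 5. → (0, 5)
8P: (0, 5) + (6, 1). λ = (1 - 5)/(6 - 0) ≡ 3/6 mod 7. 6⁻¹ ≡ 6 (mod 7) since 6·6 = 36 ≡ 1, so λ ≡ 4.
  x = λ² - 0 - 6 = 16 - 6 ≡ 3; y = λ·(0 - 3) - 5 ≡ 4. → (3, 4)
9P: (3, 4) + (6, 1). λ = (1 - 4)/(6 - 3) ≡ 4/3 mod 7. 3⁻¹ ≡ 5 (mod 7), so λ ≡ 6.
  x = λ² - 3 - 6 = 36 - 9 ≡ 6; y = λ·(3 - 6) - 4 ≡ 6. → (6, 6)
10P: (6, 6) + (6, 1): same x and y₁ ≡ -y₂, so the sum is O.
10P = O, so the order is 10.

10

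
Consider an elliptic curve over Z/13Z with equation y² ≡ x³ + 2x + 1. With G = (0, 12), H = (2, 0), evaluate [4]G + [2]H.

(2, 0)

First 4G:
Repeated addition: build up to 4G.
2G: tangent at (0, 12): λ = (3·0² + 2)/(2·12) ≡ 2/11. 11⁻¹ ≡ 6 (mod 13), so λ ≡ 2·6 ≡ 12.
  x = λ² - 0 - 0 = 144 - 0 ≡ 1; y = λ·(0 - 1) - 12 ≡ 2. → (1, 2)
3G: (1, 2) + (0, 12). λ = (12 - 2)/(0 - 1) ≡ 10/12 mod 13. 12⁻¹ ≡ 12 (mod 13), so λ ≡ 3.
  x = λ² - 1 - 0 = 9 - 1 ≡ 8; y = λ·(1 - 8) - 2 ≡ 3. → (8, 3)
4G: (8, 3) + (0, 12). λ = (12 - 3)/(0 - 8) ≡ 9/5 mod 13. 5⁻¹ ≡ 8 (mod 13), so λ ≡ 7.
  x = λ² - 8 - 0 = 49 - 8 ≡ 2; y = λ·(8 - 2) - 3 ≡ 0. → (2, 0)
4G = (2, 0).
Next 2H:
Repeated addition: build up to 2H.
2H: (2, 0) + (2, 0): same x and y₁ ≡ -y₂, so the sum is ∞.
2H = ∞.
Finally 4G + 2H:
(2, 0) + ∞ = (2, 0) (identity).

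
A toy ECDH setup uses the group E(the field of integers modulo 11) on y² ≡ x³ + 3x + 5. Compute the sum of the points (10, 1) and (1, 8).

(10, 1) + (1, 8). λ = (8 - 1)/(1 - 10) ≡ 7/2 mod 11. 2⁻¹ ≡ 6 (mod 11) since 2·6 = 12 ≡ 1, so λ ≡ 9.
  x = λ² - 10 - 1 = 81 - 11 ≡ 4; y = λ·(10 - 4) - 1 ≡ 9. → (4, 9)

(4, 9)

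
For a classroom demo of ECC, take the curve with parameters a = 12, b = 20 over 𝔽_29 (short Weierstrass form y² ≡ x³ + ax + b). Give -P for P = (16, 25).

-(16, 25) = (16, -25 mod 29) = (16, 4).

(16, 4)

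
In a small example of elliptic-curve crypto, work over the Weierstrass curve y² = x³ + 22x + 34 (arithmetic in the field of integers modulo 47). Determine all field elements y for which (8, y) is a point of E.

x³ + 22x + 34 = 722 ≡ 17 (mod 47).
Square roots of 17 mod 47: 8 and 39 (since 8² = 64 ≡ 17).

8, 39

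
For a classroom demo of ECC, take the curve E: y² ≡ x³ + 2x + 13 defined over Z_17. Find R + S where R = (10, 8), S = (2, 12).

(1, 13)

(10, 8) + (2, 12). λ = (12 - 8)/(2 - 10) ≡ 4/9 mod 17. 9⁻¹ ≡ 2 (mod 17), so λ ≡ 8.
  x = λ² - 10 - 2 = 64 - 12 ≡ 1; y = λ·(10 - 1) - 8 ≡ 13. → (1, 13)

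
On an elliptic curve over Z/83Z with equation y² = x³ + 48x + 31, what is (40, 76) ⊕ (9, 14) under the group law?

(38, 11)

(40, 76) + (9, 14). λ = (14 - 76)/(9 - 40) ≡ 21/52 mod 83. 52⁻¹ ≡ 8 (mod 83), so λ ≡ 2.
  x = λ² - 40 - 9 = 4 - 49 ≡ 38; y = λ·(40 - 38) - 76 ≡ 11. → (38, 11)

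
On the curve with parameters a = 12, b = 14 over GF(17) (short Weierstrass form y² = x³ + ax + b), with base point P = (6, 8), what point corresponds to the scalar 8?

(6, 9)

Repeated addition: build up to 8P.
2P: tangent at (6, 8): λ = (3·6² + 12)/(2·8) ≡ 1/16. 16⁻¹ ≡ 16 (mod 17), so λ ≡ 1·16 ≡ 16.
  x = λ² - 6 - 6 = 256 - 12 ≡ 6; y = λ·(6 - 6) - 8 ≡ 9. → (6, 9)
3P: (6, 9) + (6, 8): same x and y₁ ≡ -y₂, so the sum is O.
4P: O + (6, 8) = (6, 8) (identity).
5P: tangent at (6, 8): λ = (3·6² + 12)/(2·8) ≡ 1/16. 16⁻¹ ≡ 16 (mod 17) since 16·16 = 256 ≡ 1, so λ ≡ 1·16 ≡ 16.
  x = λ² - 6 - 6 = 256 - 12 ≡ 6; y = λ·(6 - 6) - 8 ≡ 9. → (6, 9)
6P: (6, 9) + (6, 8): same x and y₁ ≡ -y₂, so the sum is O.
7P: O + (6, 8) = (6, 8) (identity).
8P: tangent at (6, 8): λ = (3·6² + 12)/(2·8) ≡ 1/16. 16⁻¹ ≡ 16 (mod 17), so λ ≡ 1·16 ≡ 16.
  x = λ² - 6 - 6 = 256 - 12 ≡ 6; y = λ·(6 - 6) - 8 ≡ 9. → (6, 9)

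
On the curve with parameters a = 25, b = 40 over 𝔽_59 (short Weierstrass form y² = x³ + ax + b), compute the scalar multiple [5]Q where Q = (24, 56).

(12, 48)

Double-and-add on 5 = (101)₂. Start with Q = (24, 56) for the leading 1-bit.
double: tangent at (24, 56): λ = (3·24² + 25)/(2·56) ≡ 42/53. 53⁻¹ ≡ 49 (mod 59), so λ ≡ 42·49 ≡ 52.
  x = λ² - 24 - 24 = 2704 - 48 ≡ 1; y = λ·(24 - 1) - 56 ≡ 19. → (1, 19)
double: tangent at (1, 19): λ = (3·1² + 25)/(2·19) ≡ 28/38. 38⁻¹ ≡ 14 (mod 59) since 38·14 = 532 ≡ 1, so λ ≡ 28·14 ≡ 38.
  x = λ² - 1 - 1 = 1444 - 2 ≡ 26; y = λ·(1 - 26) - 19 ≡ 34. → (26, 34)
add Q: (26, 34) + (24, 56). λ = (56 - 34)/(24 - 26) ≡ 22/57 mod 59. 57⁻¹ ≡ 29 (mod 59), so λ ≡ 48.
  x = λ² - 26 - 24 = 2304 - 50 ≡ 12; y = λ·(26 - 12) - 34 ≡ 48. → (12, 48)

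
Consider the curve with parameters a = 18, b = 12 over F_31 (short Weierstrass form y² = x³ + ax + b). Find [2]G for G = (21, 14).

(3, 0)

tangent at (21, 14): λ = (3·21² + 18)/(2·14) ≡ 8/28. 28⁻¹ ≡ 10 (mod 31), so λ ≡ 8·10 ≡ 18.
  x = λ² - 21 - 21 = 324 - 42 ≡ 3; y = λ·(21 - 3) - 14 ≡ 0. → (3, 0)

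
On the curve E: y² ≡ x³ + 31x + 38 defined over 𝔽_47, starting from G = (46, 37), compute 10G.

Double-and-add on 10 = (1010)₂. Start with G = (46, 37) for the leading 1-bit.
double: tangent at (46, 37): λ = (3·46² + 31)/(2·37) ≡ 34/27. 27⁻¹ ≡ 7 (mod 47), so λ ≡ 34·7 ≡ 3.
  x = λ² - 46 - 46 = 9 - 92 ≡ 11; y = λ·(46 - 11) - 37 ≡ 21. → (11, 21)
double: tangent at (11, 21): λ = (3·11² + 31)/(2·21) ≡ 18/42. 42⁻¹ ≡ 28 (mod 47), so λ ≡ 18·28 ≡ 34.
  x = λ² - 11 - 11 = 1156 - 22 ≡ 6; y = λ·(11 - 6) - 21 ≡ 8. → (6, 8)
add G: (6, 8) + (46, 37). λ = (37 - 8)/(46 - 6) ≡ 29/40 mod 47. 40⁻¹ ≡ 20 (mod 47) since 40·20 = 800 ≡ 1, so λ ≡ 16.
  x = λ² - 6 - 46 = 256 - 52 ≡ 16; y = λ·(6 - 16) - 8 ≡ 20. → (16, 20)
double: tangent at (16, 20): λ = (3·16² + 31)/(2·20) ≡ 0/40. 40⁻¹ ≡ 20 (mod 47), so λ ≡ 0·20 ≡ 0.
  x = λ² - 16 - 16 = 0 - 32 ≡ 15; y = λ·(16 - 15) - 20 ≡ 27. → (15, 27)

(15, 27)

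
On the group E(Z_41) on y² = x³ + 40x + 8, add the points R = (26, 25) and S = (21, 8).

(26, 25) + (21, 8). λ = (8 - 25)/(21 - 26) ≡ 24/36 mod 41. 36⁻¹ ≡ 8 (mod 41), so λ ≡ 28.
  x = λ² - 26 - 21 = 784 - 47 ≡ 40; y = λ·(26 - 40) - 25 ≡ 34. → (40, 34)

(40, 34)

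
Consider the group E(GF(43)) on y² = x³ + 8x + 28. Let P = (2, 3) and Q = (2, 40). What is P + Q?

The two points share x = 2 and their y-coordinates satisfy 3 + 40 ≡ 0 (mod 43), so they are inverses. Their sum is O.

O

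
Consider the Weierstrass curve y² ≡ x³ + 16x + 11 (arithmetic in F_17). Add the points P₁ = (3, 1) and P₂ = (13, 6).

(3, 1) + (13, 6). λ = (6 - 1)/(13 - 3) ≡ 5/10 mod 17. 10⁻¹ ≡ 12 (mod 17), so λ ≡ 9.
  x = λ² - 3 - 13 = 81 - 16 ≡ 14; y = λ·(3 - 14) - 1 ≡ 2. → (14, 2)

(14, 2)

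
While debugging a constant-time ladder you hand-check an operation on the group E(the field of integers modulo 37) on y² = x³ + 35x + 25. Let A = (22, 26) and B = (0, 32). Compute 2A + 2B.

First 2A:
Repeated addition: build up to 2A.
2A: tangent at (22, 26): λ = (3·22² + 35)/(2·26) ≡ 7/15. 15⁻¹ ≡ 5 (mod 37) since 15·5 = 75 ≡ 1, so λ ≡ 7·5 ≡ 35.
  x = λ² - 22 - 22 = 1225 - 44 ≡ 34; y = λ·(22 - 34) - 26 ≡ 35. → (34, 35)
2A = (34, 35).
Next 2B:
Repeated addition: build up to 2B.
2B: tangent at (0, 32): λ = (3·0² + 35)/(2·32) ≡ 35/27. 27⁻¹ ≡ 11 (mod 37) since 27·11 = 297 ≡ 1, so λ ≡ 35·11 ≡ 15.
  x = λ² - 0 - 0 = 225 - 0 ≡ 3; y = λ·(0 - 3) - 32 ≡ 34. → (3, 34)
2B = (3, 34).
Finally 2A + 2B:
(34, 35) + (3, 34). λ = (34 - 35)/(3 - 34) ≡ 36/6 mod 37. 6⁻¹ ≡ 31 (mod 37) since 6·31 = 186 ≡ 1, so λ ≡ 6.
  x = λ² - 34 - 3 = 36 - 37 ≡ 36; y = λ·(34 - 36) - 35 ≡ 27. → (36, 27)

(36, 27)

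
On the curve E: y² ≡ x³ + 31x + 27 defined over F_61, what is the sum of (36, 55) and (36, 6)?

O

The two points share x = 36 and their y-coordinates satisfy 55 + 6 ≡ 0 (mod 61), so they are inverses. Their sum is O.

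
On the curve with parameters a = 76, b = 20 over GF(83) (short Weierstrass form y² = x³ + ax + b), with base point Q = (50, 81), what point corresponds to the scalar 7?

(33, 6)

Repeated addition: build up to 7Q.
2Q: tangent at (50, 81): λ = (3·50² + 76)/(2·81) ≡ 23/79. 79⁻¹ ≡ 62 (mod 83) since 79·62 = 4898 ≡ 1, so λ ≡ 23·62 ≡ 15.
  x = λ² - 50 - 50 = 225 - 100 ≡ 42; y = λ·(50 - 42) - 81 ≡ 39. → (42, 39)
3Q: (42, 39) + (50, 81). λ = (81 - 39)/(50 - 42) ≡ 42/8 mod 83. 8⁻¹ ≡ 52 (mod 83), so λ ≡ 26.
  x = λ² - 42 - 50 = 676 - 92 ≡ 3; y = λ·(42 - 3) - 39 ≡ 62. → (3, 62)
4Q: (3, 62) + (50, 81). λ = (81 - 62)/(50 - 3) ≡ 19/47 mod 83. 47⁻¹ ≡ 53 (mod 83), so λ ≡ 11.
  x = λ² - 3 - 50 = 121 - 53 ≡ 68; y = λ·(3 - 68) - 62 ≡ 53. → (68, 53)
5Q: (68, 53) + (50, 81). λ = (81 - 53)/(50 - 68) ≡ 28/65 mod 83. 65⁻¹ ≡ 23 (mod 83), so λ ≡ 63.
  x = λ² - 68 - 50 = 3969 - 118 ≡ 33; y = λ·(68 - 33) - 53 ≡ 77. → (33, 77)
6Q: (33, 77) + (50, 81). λ = (81 - 77)/(50 - 33) ≡ 4/17 mod 83. 17⁻¹ ≡ 44 (mod 83), so λ ≡ 10.
  x = λ² - 33 - 50 = 100 - 83 ≡ 17; y = λ·(33 - 17) - 77 ≡ 0. → (17, 0)
7Q: (17, 0) + (50, 81). λ = (81 - 0)/(50 - 17) ≡ 81/33 mod 83. 33⁻¹ ≡ 78 (mod 83), so λ ≡ 10.
  x = λ² - 17 - 50 = 100 - 67 ≡ 33; y = λ·(17 - 33) - 0 ≡ 6. → (33, 6)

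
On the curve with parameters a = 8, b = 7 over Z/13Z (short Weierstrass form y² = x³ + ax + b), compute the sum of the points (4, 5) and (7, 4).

(5, 4)

(4, 5) + (7, 4). λ = (4 - 5)/(7 - 4) ≡ 12/3 mod 13. 3⁻¹ ≡ 9 (mod 13) since 3·9 = 27 ≡ 1, so λ ≡ 4.
  x = λ² - 4 - 7 = 16 - 11 ≡ 5; y = λ·(4 - 5) - 5 ≡ 4. → (5, 4)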